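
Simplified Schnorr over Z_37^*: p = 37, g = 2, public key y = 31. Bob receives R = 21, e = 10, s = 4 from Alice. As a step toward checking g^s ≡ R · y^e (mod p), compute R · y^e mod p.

Squares mod 37: 31^1≡31, 31^2≡36, 31^4≡1, 31^8≡1
10 = 8 + 2, so 31^10 ≡ 1·36 ≡ 36 (mod 37)
R · y^e ≡ 21·36 = 756 ≡ 16 (mod 37)

16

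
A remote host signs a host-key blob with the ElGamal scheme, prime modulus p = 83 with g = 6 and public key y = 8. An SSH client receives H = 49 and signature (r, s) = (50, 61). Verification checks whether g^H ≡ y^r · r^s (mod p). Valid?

no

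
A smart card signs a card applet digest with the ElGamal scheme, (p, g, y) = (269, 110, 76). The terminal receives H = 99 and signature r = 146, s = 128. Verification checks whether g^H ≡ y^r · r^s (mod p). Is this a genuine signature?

forged

Left side g^H mod p:
Squares mod 269: 110^1≡110, 110^2≡264, 110^4≡25, 110^8≡87, 110^16≡37, 110^32≡24, 110^64≡38
99 = 64 + 32 + 2 + 1, so 110^99 ≡ 38·24·264·110 ≡ 85 (mod 269)
Right side y^r · r^s mod p:
Squares mod 269: 76^1≡76, 76^2≡127, 76^4≡258, 76^8≡121, 76^16≡115, 76^32≡44, 76^64≡53, 76^128≡119
146 = 128 + 16 + 2, so 76^146 ≡ 119·115·127 ≡ 255 (mod 269)
Squares mod 269: 146^1≡146, 146^2≡65, 146^4≡190, 146^8≡54, 146^16≡226, 146^32≡235, 146^64≡80, 146^128≡213
146^128 ≡ 213 (mod 269)
255·213 = 54315 ≡ 246 (mod 269)
85 ≠ 246, so verification fails.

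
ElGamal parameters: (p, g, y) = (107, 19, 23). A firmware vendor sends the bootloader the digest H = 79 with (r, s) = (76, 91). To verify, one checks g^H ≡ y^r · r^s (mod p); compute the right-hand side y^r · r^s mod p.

23^2 = 529 ≡ 101
23^4 ≡ 101^2 = 10201 ≡ 36
23^8 ≡ 36^2 = 1296 ≡ 12
23^16 ≡ 12^2 = 144 ≡ 37
23^32 ≡ 37^2 = 1369 ≡ 85
23^64 ≡ 85^2 = 7225 ≡ 56
76 = 64 + 8 + 4, so 23^76 ≡ 56·12·36 ≡ 10 (mod 107)
76^2 = 5776 ≡ 105
76^4 ≡ 105^2 = 11025 ≡ 4
76^8 ≡ 4^2 = 16
76^16 ≡ 16^2 = 256 ≡ 42
76^32 ≡ 42^2 = 1764 ≡ 52
76^64 ≡ 52^2 = 2704 ≡ 29
91 = 64 + 16 + 8 + 2 + 1, so 76^91 ≡ 29·42·16·105·76 ≡ 12 (mod 107)
y^r · r^s ≡ 10·12 = 120 ≡ 13 (mod 107)

13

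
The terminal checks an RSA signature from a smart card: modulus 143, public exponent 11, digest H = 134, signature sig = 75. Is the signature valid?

invalid

Squares mod 143: sig^1≡75, sig^2≡48, sig^4≡16, sig^8≡113
11 = 8 + 2 + 1, so sig^11 ≡ 113·48·75 ≡ 108 (mod 143)
The recovered value 108 does not match the digest 134.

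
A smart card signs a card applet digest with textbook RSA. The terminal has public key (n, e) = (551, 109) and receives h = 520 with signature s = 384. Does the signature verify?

does not verify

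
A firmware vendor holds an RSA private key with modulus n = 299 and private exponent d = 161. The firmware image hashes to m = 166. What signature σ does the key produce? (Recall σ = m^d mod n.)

17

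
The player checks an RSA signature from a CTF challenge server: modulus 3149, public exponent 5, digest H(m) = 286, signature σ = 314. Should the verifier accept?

σ^5 mod 3149 = 286
Since 286 equals the digest 286, verification succeeds.

accept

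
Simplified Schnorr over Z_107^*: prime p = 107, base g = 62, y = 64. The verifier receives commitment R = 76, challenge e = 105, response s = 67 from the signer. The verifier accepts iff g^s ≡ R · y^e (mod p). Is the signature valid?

g^s mod p:
Squares mod 107: 62^1≡62, 62^2≡99, 62^4≡64, 62^8≡30, 62^16≡44, 62^32≡10, 62^64≡100
67 = 64 + 2 + 1, so 62^67 ≡ 100·99·62 ≡ 48 (mod 107)
R · y^e mod p:
Squares mod 107: 64^1≡64, 64^2≡30, 64^4≡44, 64^8≡10, 64^16≡100, 64^32≡49, 64^64≡47
105 = 64 + 32 + 8 + 1, so 64^105 ≡ 47·49·10·64 ≡ 102 (mod 107)
76·102 = 7752 ≡ 48 (mod 107)
48 ≡ 48 (mod 107); signature holds.

valid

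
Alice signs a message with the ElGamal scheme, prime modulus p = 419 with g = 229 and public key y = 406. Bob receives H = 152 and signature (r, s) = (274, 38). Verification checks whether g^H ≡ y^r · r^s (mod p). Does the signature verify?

verifies

Left side g^H mod p:
229^152 mod 419 = 300
Right side y^r · r^s mod p:
406^274 mod 419 = 129
274^38 mod 419 = 129
129·129 = 16641 ≡ 300 (mod 419)
300 ≡ 300 (mod 419), so the signature is genuine.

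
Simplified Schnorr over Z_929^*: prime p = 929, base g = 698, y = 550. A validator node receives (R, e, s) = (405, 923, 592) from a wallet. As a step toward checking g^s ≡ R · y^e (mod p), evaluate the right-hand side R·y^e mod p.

Squares mod 929: 550^1≡550, 550^2≡575, 550^4≡830, 550^8≡511, 550^16≡72, 550^32≡539, 550^64≡673, 550^128≡506, 550^256≡561, 550^512≡719
923 = 512 + 256 + 128 + 16 + 8 + 2 + 1, so 550^923 ≡ 719·561·506·72·511·575·550 ≡ 368 (mod 929)
R · y^e ≡ 405·368 = 149040 ≡ 400 (mod 929)

400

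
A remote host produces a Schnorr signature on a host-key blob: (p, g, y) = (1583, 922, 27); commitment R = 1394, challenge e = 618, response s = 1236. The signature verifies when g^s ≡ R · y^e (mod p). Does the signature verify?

g^s mod p:
922^2 = 850084 ≡ 13
922^4 ≡ 13^2 = 169
922^8 ≡ 169^2 = 28561 ≡ 67
922^16 ≡ 67^2 = 4489 ≡ 1323
922^32 ≡ 1323^2 = 1750329 ≡ 1114
922^64 ≡ 1114^2 = 1240996 ≡ 1507
922^128 ≡ 1507^2 = 2271049 ≡ 1027
922^256 ≡ 1027^2 = 1054729 ≡ 451
922^512 ≡ 451^2 = 203401 ≡ 777
922^1024 ≡ 777^2 = 603729 ≡ 606
1236 = 1024 + 128 + 64 + 16 + 4, so 922^1236 ≡ 606·1027·1507·1323·169 ≡ 128 (mod 1583)
R · y^e mod p:
27^2 = 729
27^4 ≡ 729^2 = 531441 ≡ 1136
27^8 ≡ 1136^2 = 1290496 ≡ 351
27^16 ≡ 351^2 = 123201 ≡ 1310
27^32 ≡ 1310^2 = 1716100 ≡ 128
27^64 ≡ 128^2 = 16384 ≡ 554
27^128 ≡ 554^2 = 306916 ≡ 1397
27^256 ≡ 1397^2 = 1951609 ≡ 1353
27^512 ≡ 1353^2 = 1830609 ≡ 661
618 = 512 + 64 + 32 + 8 + 2, so 27^618 ≡ 661·554·128·351·729 ≡ 1025 (mod 1583)
1394·1025 = 1428850 ≡ 984 (mod 1583)
128 ≠ 984; the check fails.

does not verify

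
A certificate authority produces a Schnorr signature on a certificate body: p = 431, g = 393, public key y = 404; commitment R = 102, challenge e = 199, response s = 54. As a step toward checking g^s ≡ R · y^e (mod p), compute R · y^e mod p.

Squares mod 431: 404^1≡404, 404^2≡298, 404^4≡18, 404^8≡324, 404^16≡243, 404^32≡2, 404^64≡4, 404^128≡16
199 = 128 + 64 + 4 + 2 + 1, so 404^199 ≡ 16·4·18·298·404 ≡ 94 (mod 431)
R · y^e ≡ 102·94 = 9588 ≡ 106 (mod 431)

106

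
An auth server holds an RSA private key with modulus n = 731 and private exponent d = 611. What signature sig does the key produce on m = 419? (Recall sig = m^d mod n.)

m^2 ≡ 419^2 = 175561 ≡ 121
m^4 ≡ 121^2 = 14641 ≡ 21
m^8 ≡ 21^2 = 441
m^16 ≡ 441^2 = 194481 ≡ 35
m^32 ≡ 35^2 = 1225 ≡ 494
m^64 ≡ 494^2 = 244036 ≡ 613
m^128 ≡ 613^2 = 375769 ≡ 35
m^256 ≡ 35^2 = 1225 ≡ 494
m^512 ≡ 494^2 = 244036 ≡ 613
611 = 512 + 64 + 32 + 2 + 1, so m^611 ≡ 613·613·494·121·419 ≡ 481 (mod 731)

481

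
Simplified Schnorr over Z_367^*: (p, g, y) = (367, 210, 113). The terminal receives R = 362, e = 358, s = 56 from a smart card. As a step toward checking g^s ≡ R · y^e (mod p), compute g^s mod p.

161

210^56 mod 367 = 161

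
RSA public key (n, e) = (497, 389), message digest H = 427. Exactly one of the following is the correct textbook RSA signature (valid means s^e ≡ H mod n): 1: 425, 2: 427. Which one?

Candidate 1: 425^2 = 180625 ≡ 214; 425^4 ≡ 214^2 = 45796 ≡ 72; 425^8 ≡ 72^2 = 5184 ≡ 214; 425^16 ≡ 214^2 = 45796 ≡ 72; 425^32 ≡ 72^2 = 5184 ≡ 214; 425^64 ≡ 214^2 = 45796 ≡ 72; 425^128 ≡ 72^2 = 5184 ≡ 214; 425^256 ≡ 214^2 = 45796 ≡ 72; 389 = 256 + 128 + 4 + 1, so 425^389 ≡ 72·214·72·425 ≡ 283 (mod 497)
Candidate 2: 427^2 = 182329 ≡ 427; 427^4 ≡ 427^2 = 182329 ≡ 427; 427^8 ≡ 427^2 = 182329 ≡ 427; 427^16 ≡ 427^2 = 182329 ≡ 427; 427^32 ≡ 427^2 = 182329 ≡ 427; 427^64 ≡ 427^2 = 182329 ≡ 427; 427^128 ≡ 427^2 = 182329 ≡ 427; 427^256 ≡ 427^2 = 182329 ≡ 427; 389 = 256 + 128 + 4 + 1, so 427^389 ≡ 427·427·427·427 ≡ 427 (mod 497)
  → matches H = 427

2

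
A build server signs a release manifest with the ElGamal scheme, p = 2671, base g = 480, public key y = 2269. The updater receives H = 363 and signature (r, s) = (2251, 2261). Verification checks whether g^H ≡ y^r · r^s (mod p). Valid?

no

Left side g^H mod p:
480^2 = 230400 ≡ 694
480^4 ≡ 694^2 = 481636 ≡ 856
480^8 ≡ 856^2 = 732736 ≡ 882
480^16 ≡ 882^2 = 777924 ≡ 663
480^32 ≡ 663^2 = 439569 ≡ 1525
480^64 ≡ 1525^2 = 2325625 ≡ 1855
480^128 ≡ 1855^2 = 3441025 ≡ 777
480^256 ≡ 777^2 = 603729 ≡ 83
363 = 256 + 64 + 32 + 8 + 2 + 1, so 480^363 ≡ 83·1855·1525·882·694·480 ≡ 1728 (mod 2671)
Right side y^r · r^s mod p:
2269^2 = 5148361 ≡ 1344
2269^4 ≡ 1344^2 = 1806336 ≡ 740
2269^8 ≡ 740^2 = 547600 ≡ 45
2269^16 ≡ 45^2 = 2025
2269^32 ≡ 2025^2 = 4100625 ≡ 640
2269^64 ≡ 640^2 = 409600 ≡ 937
2269^128 ≡ 937^2 = 877969 ≡ 1881
2269^256 ≡ 1881^2 = 3538161 ≡ 1757
2269^512 ≡ 1757^2 = 3087049 ≡ 2044
2269^1024 ≡ 2044^2 = 4177936 ≡ 492
2269^2048 ≡ 492^2 = 242064 ≡ 1674
2251 = 2048 + 128 + 64 + 8 + 2 + 1, so 2269^2251 ≡ 1674·1881·937·45·1344·2269 ≡ 1066 (mod 2671)
2251^2 = 5067001 ≡ 114
2251^4 ≡ 114^2 = 12996 ≡ 2312
2251^8 ≡ 2312^2 = 5345344 ≡ 673
2251^16 ≡ 673^2 = 452929 ≡ 1530
2251^32 ≡ 1530^2 = 2340900 ≡ 1104
2251^64 ≡ 1104^2 = 1218816 ≡ 840
2251^128 ≡ 840^2 = 705600 ≡ 456
2251^256 ≡ 456^2 = 207936 ≡ 2269
2251^512 ≡ 2269^2 = 5148361 ≡ 1344
2251^1024 ≡ 1344^2 = 1806336 ≡ 740
2251^2048 ≡ 740^2 = 547600 ≡ 45
2261 = 2048 + 128 + 64 + 16 + 4 + 1, so 2251^2261 ≡ 45·456·840·1530·2312·2251 ≡ 993 (mod 2671)
1066·993 = 1058538 ≡ 822 (mod 2671)
1728 ≠ 822, so verification fails.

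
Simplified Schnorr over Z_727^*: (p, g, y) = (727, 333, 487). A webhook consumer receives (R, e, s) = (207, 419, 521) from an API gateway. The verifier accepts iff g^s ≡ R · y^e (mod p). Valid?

yes

g^s mod p:
333^2 = 110889 ≡ 385
333^4 ≡ 385^2 = 148225 ≡ 644
333^8 ≡ 644^2 = 414736 ≡ 346
333^16 ≡ 346^2 = 119716 ≡ 488
333^32 ≡ 488^2 = 238144 ≡ 415
333^64 ≡ 415^2 = 172225 ≡ 653
333^128 ≡ 653^2 = 426409 ≡ 387
333^256 ≡ 387^2 = 149769 ≡ 7
333^512 ≡ 7^2 = 49
521 = 512 + 8 + 1, so 333^521 ≡ 49·346·333 ≡ 527 (mod 727)
R · y^e mod p:
487^2 = 237169 ≡ 167
487^4 ≡ 167^2 = 27889 ≡ 263
487^8 ≡ 263^2 = 69169 ≡ 104
487^16 ≡ 104^2 = 10816 ≡ 638
487^32 ≡ 638^2 = 407044 ≡ 651
487^64 ≡ 651^2 = 423801 ≡ 687
487^128 ≡ 687^2 = 471969 ≡ 146
487^256 ≡ 146^2 = 21316 ≡ 233
419 = 256 + 128 + 32 + 2 + 1, so 487^419 ≡ 233·146·651·167·487 ≡ 280 (mod 727)
207·280 = 57960 ≡ 527 (mod 727)
527 ≡ 527 (mod 727); signature holds.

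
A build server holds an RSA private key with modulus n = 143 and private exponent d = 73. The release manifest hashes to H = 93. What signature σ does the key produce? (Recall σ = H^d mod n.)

15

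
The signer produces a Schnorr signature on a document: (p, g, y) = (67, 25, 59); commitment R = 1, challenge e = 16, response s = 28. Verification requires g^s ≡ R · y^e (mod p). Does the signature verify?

g^s mod p:
25^2 = 625 ≡ 22
25^4 ≡ 22^2 = 484 ≡ 15
25^8 ≡ 15^2 = 225 ≡ 24
25^16 ≡ 24^2 = 576 ≡ 40
28 = 16 + 8 + 4, so 25^28 ≡ 40·24·15 ≡ 62 (mod 67)
R · y^e mod p:
59^2 = 3481 ≡ 64
59^4 ≡ 64^2 = 4096 ≡ 9
59^8 ≡ 9^2 = 81 ≡ 14
59^16 ≡ 14^2 = 196 ≡ 62
1·62 = 62 ≡ 62 (mod 67)
62 ≡ 62 (mod 67); signature holds.

verifies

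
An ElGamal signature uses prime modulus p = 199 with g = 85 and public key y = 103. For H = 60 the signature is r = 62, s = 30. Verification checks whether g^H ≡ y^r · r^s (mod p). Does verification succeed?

fails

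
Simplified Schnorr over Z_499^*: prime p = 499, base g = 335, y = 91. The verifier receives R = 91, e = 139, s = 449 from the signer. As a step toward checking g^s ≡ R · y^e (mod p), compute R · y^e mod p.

91^2 = 8281 ≡ 297
91^4 ≡ 297^2 = 88209 ≡ 385
91^8 ≡ 385^2 = 148225 ≡ 22
91^16 ≡ 22^2 = 484
91^32 ≡ 484^2 = 234256 ≡ 225
91^64 ≡ 225^2 = 50625 ≡ 226
91^128 ≡ 226^2 = 51076 ≡ 178
139 = 128 + 8 + 2 + 1, so 91^139 ≡ 178·22·297·91 ≡ 331 (mod 499)
R · y^e ≡ 91·331 = 30121 ≡ 181 (mod 499)

181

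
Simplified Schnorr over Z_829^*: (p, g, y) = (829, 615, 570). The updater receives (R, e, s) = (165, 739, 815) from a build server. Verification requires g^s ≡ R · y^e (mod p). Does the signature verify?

g^s mod p:
Squares mod 829: 615^1≡615, 615^2≡201, 615^4≡609, 615^8≡318, 615^16≡815, 615^32≡196, 615^64≡282, 615^128≡769, 615^256≡284, 615^512≡243
815 = 512 + 256 + 32 + 8 + 4 + 2 + 1, so 615^815 ≡ 243·284·196·318·609·201·615 ≡ 467 (mod 829)
R · y^e mod p:
Squares mod 829: 570^1≡570, 570^2≡761, 570^4≡479, 570^8≡637, 570^16≡388, 570^32≡495, 570^64≡470, 570^128≡386, 570^256≡605, 570^512≡436
739 = 512 + 128 + 64 + 32 + 2 + 1, so 570^739 ≡ 436·386·470·495·761·570 ≡ 38 (mod 829)
165·38 = 6270 ≡ 467 (mod 829)
467 ≡ 467 (mod 829); signature holds.

verifies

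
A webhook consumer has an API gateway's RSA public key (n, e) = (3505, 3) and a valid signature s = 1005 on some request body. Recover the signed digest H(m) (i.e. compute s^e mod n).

2590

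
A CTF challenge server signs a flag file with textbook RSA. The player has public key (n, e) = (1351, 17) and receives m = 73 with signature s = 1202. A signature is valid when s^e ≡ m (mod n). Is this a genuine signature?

s^17 mod 1351 = 1088
1088 ≠ 73, so verification fails.

forged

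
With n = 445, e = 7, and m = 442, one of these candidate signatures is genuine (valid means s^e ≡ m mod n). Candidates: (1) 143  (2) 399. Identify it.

1

Candidate 1: 143^2 = 20449 ≡ 424; 143^4 ≡ 424^2 = 179776 ≡ 441; 7 = 4 + 2 + 1, so 143^7 ≡ 441·424·143 ≡ 442 (mod 445)
  → matches m = 442
Candidate 2: 399^2 = 159201 ≡ 336; 399^4 ≡ 336^2 = 112896 ≡ 311; 7 = 4 + 2 + 1, so 399^7 ≡ 311·336·399 ≡ 74 (mod 445)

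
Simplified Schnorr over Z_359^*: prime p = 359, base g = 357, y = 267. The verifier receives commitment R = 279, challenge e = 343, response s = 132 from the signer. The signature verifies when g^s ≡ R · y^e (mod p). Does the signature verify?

g^s mod p:
357^132 mod 359 = 275
R · y^e mod p:
267^343 mod 359 = 329
279·329 = 91791 ≡ 246 (mod 359)
275 ≠ 246; the check fails.

does not verify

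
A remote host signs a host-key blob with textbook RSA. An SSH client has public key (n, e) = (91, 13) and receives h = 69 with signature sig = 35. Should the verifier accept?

reject

sig^2 ≡ 35^2 = 1225 ≡ 42
sig^4 ≡ 42^2 = 1764 ≡ 35
sig^8 ≡ 35^2 = 1225 ≡ 42
13 = 8 + 4 + 1, so sig^13 ≡ 42·35·35 ≡ 35 (mod 91)
35 ≠ 69, so verification fails.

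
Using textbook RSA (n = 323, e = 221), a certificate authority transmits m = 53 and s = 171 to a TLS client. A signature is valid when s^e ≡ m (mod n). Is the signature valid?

s^2 ≡ 171^2 = 29241 ≡ 171
s^4 ≡ 171^2 = 29241 ≡ 171
s^8 ≡ 171^2 = 29241 ≡ 171
s^16 ≡ 171^2 = 29241 ≡ 171
s^32 ≡ 171^2 = 29241 ≡ 171
s^64 ≡ 171^2 = 29241 ≡ 171
s^128 ≡ 171^2 = 29241 ≡ 171
221 = 128 + 64 + 16 + 8 + 4 + 1, so s^221 ≡ 171·171·171·171·171·171 ≡ 171 (mod 323)
s^221 mod 323 = 171, but m = 53.

invalid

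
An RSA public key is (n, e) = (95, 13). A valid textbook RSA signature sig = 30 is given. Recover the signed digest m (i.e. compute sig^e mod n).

30

sig^2 ≡ 30^2 = 900 ≡ 45
sig^4 ≡ 45^2 = 2025 ≡ 30
sig^8 ≡ 30^2 = 900 ≡ 45
13 = 8 + 4 + 1, so sig^13 ≡ 45·30·30 ≡ 30 (mod 95)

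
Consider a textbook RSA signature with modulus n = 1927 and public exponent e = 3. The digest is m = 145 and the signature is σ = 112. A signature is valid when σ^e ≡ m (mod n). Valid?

Squares mod 1927: σ^1≡112, σ^2≡982
3 = 2 + 1, so σ^3 ≡ 982·112 ≡ 145 (mod 1927)
Since 145 equals the digest 145, verification succeeds.

yes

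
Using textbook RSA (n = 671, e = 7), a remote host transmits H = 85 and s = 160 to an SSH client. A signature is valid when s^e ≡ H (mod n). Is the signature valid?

valid

s^2 ≡ 160^2 = 25600 ≡ 102
s^4 ≡ 102^2 = 10404 ≡ 339
7 = 4 + 2 + 1, so s^7 ≡ 339·102·160 ≡ 85 (mod 671)
s^7 mod 671 = 85 matches H.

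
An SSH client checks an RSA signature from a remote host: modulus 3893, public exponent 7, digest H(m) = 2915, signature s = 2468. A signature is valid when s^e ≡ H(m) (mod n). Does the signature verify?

does not verify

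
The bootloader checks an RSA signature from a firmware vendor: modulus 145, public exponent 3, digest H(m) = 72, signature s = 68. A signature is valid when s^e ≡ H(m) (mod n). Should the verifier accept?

accept

s^2 ≡ 68^2 = 4624 ≡ 129
3 = 2 + 1, so s^3 ≡ 129·68 ≡ 72 (mod 145)
72 = H(m), so the signature checks out.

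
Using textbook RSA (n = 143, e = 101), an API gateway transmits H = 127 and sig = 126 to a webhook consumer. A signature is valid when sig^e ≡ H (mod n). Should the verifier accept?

sig^101 mod 143 = 16
The recovered value 16 does not match the digest 127.

reject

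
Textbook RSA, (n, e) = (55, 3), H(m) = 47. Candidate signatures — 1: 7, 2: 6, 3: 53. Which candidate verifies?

Candidate 1: Squares mod 55: 7^1≡7, 7^2≡49; 3 = 2 + 1, so 7^3 ≡ 49·7 ≡ 13 (mod 55)
Candidate 2: Squares mod 55: 6^1≡6, 6^2≡36; 3 = 2 + 1, so 6^3 ≡ 36·6 ≡ 51 (mod 55)
Candidate 3: Squares mod 55: 53^1≡53, 53^2≡4; 3 = 2 + 1, so 53^3 ≡ 4·53 ≡ 47 (mod 55)
  → matches H(m) = 47

3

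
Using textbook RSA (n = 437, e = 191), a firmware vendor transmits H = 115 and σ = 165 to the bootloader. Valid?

no

Squares mod 437: σ^1≡165, σ^2≡131, σ^4≡118, σ^8≡377, σ^16≡104, σ^32≡328, σ^64≡82, σ^128≡169
191 = 128 + 32 + 16 + 8 + 4 + 2 + 1, so σ^191 ≡ 169·328·104·377·118·131·165 ≡ 325 (mod 437)
The recovered value 325 does not match the digest 115.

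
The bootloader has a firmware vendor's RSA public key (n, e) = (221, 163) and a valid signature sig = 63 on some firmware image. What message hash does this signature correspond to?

28

Squares mod 221: sig^1≡63, sig^2≡212, sig^4≡81, sig^8≡152, sig^16≡120, sig^32≡35, sig^64≡120, sig^128≡35
163 = 128 + 32 + 2 + 1, so sig^163 ≡ 35·35·212·63 ≡ 28 (mod 221)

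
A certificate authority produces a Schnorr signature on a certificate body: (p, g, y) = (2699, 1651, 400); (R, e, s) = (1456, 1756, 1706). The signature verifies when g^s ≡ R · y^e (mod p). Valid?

no

g^s mod p:
Squares mod 2699: 1651^1≡1651, 1651^2≡2510, 1651^4≡634, 1651^8≡2504, 1651^16≡239, 1651^32≡442, 1651^64≡1036, 1651^128≡1793, 1651^256≡340, 1651^512≡2242, 1651^1024≡1026
1706 = 1024 + 512 + 128 + 32 + 8 + 2, so 1651^1706 ≡ 1026·2242·1793·442·2504·2510 ≡ 737 (mod 2699)
R · y^e mod p:
Squares mod 2699: 400^1≡400, 400^2≡759, 400^4≡1194, 400^8≡564, 400^16≡2313, 400^32≡551, 400^64≡1313, 400^128≡2007, 400^256≡1141, 400^512≡963, 400^1024≡1612
1756 = 1024 + 512 + 128 + 64 + 16 + 8 + 4, so 400^1756 ≡ 1612·963·2007·1313·2313·564·1194 ≡ 2319 (mod 2699)
1456·2319 = 3376464 ≡ 15 (mod 2699)
737 ≠ 15; the check fails.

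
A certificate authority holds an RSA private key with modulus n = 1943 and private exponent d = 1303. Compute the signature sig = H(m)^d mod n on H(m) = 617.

1355

(H(m))^2 ≡ 617^2 = 380689 ≡ 1804
(H(m))^4 ≡ 1804^2 = 3254416 ≡ 1834
(H(m))^8 ≡ 1834^2 = 3363556 ≡ 223
(H(m))^16 ≡ 223^2 = 49729 ≡ 1154
(H(m))^32 ≡ 1154^2 = 1331716 ≡ 761
(H(m))^64 ≡ 761^2 = 579121 ≡ 107
(H(m))^128 ≡ 107^2 = 11449 ≡ 1734
(H(m))^256 ≡ 1734^2 = 3006756 ≡ 935
(H(m))^512 ≡ 935^2 = 874225 ≡ 1818
(H(m))^1024 ≡ 1818^2 = 3305124 ≡ 81
1303 = 1024 + 256 + 16 + 4 + 2 + 1, so (H(m))^1303 ≡ 81·935·1154·1834·1804·617 ≡ 1355 (mod 1943)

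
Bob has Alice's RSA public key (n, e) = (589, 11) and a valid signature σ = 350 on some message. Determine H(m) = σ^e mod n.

σ^2 ≡ 350^2 = 122500 ≡ 577
σ^4 ≡ 577^2 = 332929 ≡ 144
σ^8 ≡ 144^2 = 20736 ≡ 121
11 = 8 + 2 + 1, so σ^11 ≡ 121·577·350 ≡ 107 (mod 589)

107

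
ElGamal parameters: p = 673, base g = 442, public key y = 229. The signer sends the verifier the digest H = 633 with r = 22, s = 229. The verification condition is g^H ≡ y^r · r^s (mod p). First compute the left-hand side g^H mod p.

Squares mod 673: 442^1≡442, 442^2≡194, 442^4≡621, 442^8≡12, 442^16≡144, 442^32≡546, 442^64≡650, 442^128≡529, 442^256≡546, 442^512≡650
633 = 512 + 64 + 32 + 16 + 8 + 1, so 442^633 ≡ 650·650·546·144·12·442 ≡ 179 (mod 673)

179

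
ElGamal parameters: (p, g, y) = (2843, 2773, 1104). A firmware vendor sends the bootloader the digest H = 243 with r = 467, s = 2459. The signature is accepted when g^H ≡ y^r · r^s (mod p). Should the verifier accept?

Left side g^H mod p:
2773^2 = 7689529 ≡ 2057
2773^4 ≡ 2057^2 = 4231249 ≡ 865
2773^8 ≡ 865^2 = 748225 ≡ 516
2773^16 ≡ 516^2 = 266256 ≡ 1857
2773^32 ≡ 1857^2 = 3448449 ≡ 2733
2773^64 ≡ 2733^2 = 7469289 ≡ 728
2773^128 ≡ 728^2 = 529984 ≡ 1186
243 = 128 + 64 + 32 + 16 + 2 + 1, so 2773^243 ≡ 1186·728·2733·1857·2057·2773 ≡ 1044 (mod 2843)
Right side y^r · r^s mod p:
1104^2 = 1218816 ≡ 2012
1104^4 ≡ 2012^2 = 4048144 ≡ 2555
1104^8 ≡ 2555^2 = 6528025 ≡ 497
1104^16 ≡ 497^2 = 247009 ≡ 2511
1104^32 ≡ 2511^2 = 6305121 ≡ 2190
1104^64 ≡ 2190^2 = 4796100 ≡ 2802
1104^128 ≡ 2802^2 = 7851204 ≡ 1681
1104^256 ≡ 1681^2 = 2825761 ≡ 2662
467 = 256 + 128 + 64 + 16 + 2 + 1, so 1104^467 ≡ 2662·1681·2802·2511·2012·1104 ≡ 2799 (mod 2843)
467^2 = 218089 ≡ 2021
467^4 ≡ 2021^2 = 4084441 ≡ 1893
467^8 ≡ 1893^2 = 3583449 ≡ 1269
467^16 ≡ 1269^2 = 1610361 ≡ 1223
467^32 ≡ 1223^2 = 1495729 ≡ 311
467^64 ≡ 311^2 = 96721 ≡ 59
467^128 ≡ 59^2 = 3481 ≡ 638
467^256 ≡ 638^2 = 407044 ≡ 495
467^512 ≡ 495^2 = 245025 ≡ 527
467^1024 ≡ 527^2 = 277729 ≡ 1958
467^2048 ≡ 1958^2 = 3833764 ≡ 1400
2459 = 2048 + 256 + 128 + 16 + 8 + 2 + 1, so 467^2459 ≡ 1400·495·638·1223·1269·2021·467 ≡ 2761 (mod 2843)
2799·2761 = 7728039 ≡ 765 (mod 2843)
1044 ≠ 765, so verification fails.

reject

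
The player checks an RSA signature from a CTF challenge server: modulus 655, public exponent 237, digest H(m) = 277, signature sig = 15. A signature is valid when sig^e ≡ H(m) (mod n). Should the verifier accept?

reject

sig^2 ≡ 15^2 = 225
sig^4 ≡ 225^2 = 50625 ≡ 190
sig^8 ≡ 190^2 = 36100 ≡ 75
sig^16 ≡ 75^2 = 5625 ≡ 385
sig^32 ≡ 385^2 = 148225 ≡ 195
sig^64 ≡ 195^2 = 38025 ≡ 35
sig^128 ≡ 35^2 = 1225 ≡ 570
237 = 128 + 64 + 32 + 8 + 4 + 1, so sig^237 ≡ 570·35·195·75·190·15 ≡ 560 (mod 655)
sig^237 mod 655 = 560, but H(m) = 277.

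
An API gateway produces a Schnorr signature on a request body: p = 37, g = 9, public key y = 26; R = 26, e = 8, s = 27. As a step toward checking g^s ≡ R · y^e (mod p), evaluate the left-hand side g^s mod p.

9^2 = 81 ≡ 7
9^4 ≡ 7^2 = 49 ≡ 12
9^8 ≡ 12^2 = 144 ≡ 33
9^16 ≡ 33^2 = 1089 ≡ 16
27 = 16 + 8 + 2 + 1, so 9^27 ≡ 16·33·7·9 ≡ 1 (mod 37)

1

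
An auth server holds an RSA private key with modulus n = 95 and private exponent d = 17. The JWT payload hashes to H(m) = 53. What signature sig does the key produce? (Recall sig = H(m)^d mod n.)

Squares mod 95: (H(m))^1≡53, (H(m))^2≡54, (H(m))^4≡66, (H(m))^8≡81, (H(m))^16≡6
17 = 16 + 1, so (H(m))^17 ≡ 6·53 ≡ 33 (mod 95)

33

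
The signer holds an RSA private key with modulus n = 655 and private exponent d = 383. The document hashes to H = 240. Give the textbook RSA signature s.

H^2 ≡ 240^2 = 57600 ≡ 615
H^4 ≡ 615^2 = 378225 ≡ 290
H^8 ≡ 290^2 = 84100 ≡ 260
H^16 ≡ 260^2 = 67600 ≡ 135
H^32 ≡ 135^2 = 18225 ≡ 540
H^64 ≡ 540^2 = 291600 ≡ 125
H^128 ≡ 125^2 = 15625 ≡ 560
H^256 ≡ 560^2 = 313600 ≡ 510
383 = 256 + 64 + 32 + 16 + 8 + 4 + 2 + 1, so H^383 ≡ 510·125·540·135·260·290·615·240 ≡ 535 (mod 655)

535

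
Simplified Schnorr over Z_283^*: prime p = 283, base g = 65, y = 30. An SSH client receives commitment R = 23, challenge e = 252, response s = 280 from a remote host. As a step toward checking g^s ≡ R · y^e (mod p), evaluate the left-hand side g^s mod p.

Squares mod 283: 65^1≡65, 65^2≡263, 65^4≡117, 65^8≡105, 65^16≡271, 65^32≡144, 65^64≡77, 65^128≡269, 65^256≡196
280 = 256 + 16 + 8, so 65^280 ≡ 196·271·105 ≡ 99 (mod 283)

99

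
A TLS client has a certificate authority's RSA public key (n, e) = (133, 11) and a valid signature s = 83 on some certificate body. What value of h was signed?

125

s^2 ≡ 83^2 = 6889 ≡ 106
s^4 ≡ 106^2 = 11236 ≡ 64
s^8 ≡ 64^2 = 4096 ≡ 106
11 = 8 + 2 + 1, so s^11 ≡ 106·106·83 ≡ 125 (mod 133)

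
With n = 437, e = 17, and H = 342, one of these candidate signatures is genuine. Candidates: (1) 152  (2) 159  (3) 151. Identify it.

1

Candidate 1: Squares mod 437: 152^1≡152, 152^2≡380, 152^4≡190, 152^8≡266, 152^16≡399; 17 = 16 + 1, so 152^17 ≡ 399·152 ≡ 342 (mod 437)
  → matches H = 342
Candidate 2: Squares mod 437: 159^1≡159, 159^2≡372, 159^4≡292, 159^8≡49, 159^16≡216; 17 = 16 + 1, so 159^17 ≡ 216·159 ≡ 258 (mod 437)
Candidate 3: Squares mod 437: 151^1≡151, 151^2≡77, 151^4≡248, 151^8≡324, 151^16≡96; 17 = 16 + 1, so 151^17 ≡ 96·151 ≡ 75 (mod 437)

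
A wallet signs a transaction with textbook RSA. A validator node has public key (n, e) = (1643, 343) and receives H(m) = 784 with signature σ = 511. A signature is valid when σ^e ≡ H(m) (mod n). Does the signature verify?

σ^2 ≡ 511^2 = 261121 ≡ 1527
σ^4 ≡ 1527^2 = 2331729 ≡ 312
σ^8 ≡ 312^2 = 97344 ≡ 407
σ^16 ≡ 407^2 = 165649 ≡ 1349
σ^32 ≡ 1349^2 = 1819801 ≡ 1000
σ^64 ≡ 1000^2 = 1000000 ≡ 1056
σ^128 ≡ 1056^2 = 1115136 ≡ 1182
σ^256 ≡ 1182^2 = 1397124 ≡ 574
343 = 256 + 64 + 16 + 4 + 2 + 1, so σ^343 ≡ 574·1056·1349·312·1527·511 ≡ 151 (mod 1643)
The recovered value 151 does not match the digest 784.

does not verify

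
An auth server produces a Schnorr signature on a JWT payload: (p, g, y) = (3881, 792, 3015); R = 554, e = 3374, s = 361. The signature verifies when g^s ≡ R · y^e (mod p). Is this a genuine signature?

genuine

g^s mod p:
Squares mod 3881: 792^1≡792, 792^2≡2423, 792^4≡2857, 792^8≡706, 792^16≡1668, 792^32≡3428, 792^64≡3397, 792^128≡1396, 792^256≡554
361 = 256 + 64 + 32 + 8 + 1, so 792^361 ≡ 554·3397·3428·706·792 ≡ 3024 (mod 3881)
R · y^e mod p:
Squares mod 3881: 3015^1≡3015, 3015^2≡923, 3015^4≡1990, 3015^8≡1480, 3015^16≡1516, 3015^32≡704, 3015^64≡2729, 3015^128≡3683, 3015^256≡394, 3015^512≡3877, 3015^1024≡16, 3015^2048≡256
3374 = 2048 + 1024 + 256 + 32 + 8 + 4 + 2, so 3015^3374 ≡ 256·16·394·704·1480·1990·923 ≡ 706 (mod 3881)
554·706 = 391124 ≡ 3024 (mod 3881)
3024 ≡ 3024 (mod 3881); signature holds.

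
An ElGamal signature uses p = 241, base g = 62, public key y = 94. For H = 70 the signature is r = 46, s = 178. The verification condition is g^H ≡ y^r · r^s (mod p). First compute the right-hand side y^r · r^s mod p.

Squares mod 241: 94^1≡94, 94^2≡160, 94^4≡54, 94^8≡24, 94^16≡94, 94^32≡160
46 = 32 + 8 + 4 + 2, so 94^46 ≡ 160·24·54·160 ≡ 94 (mod 241)
Squares mod 241: 46^1≡46, 46^2≡188, 46^4≡158, 46^8≡141, 46^16≡119, 46^32≡183, 46^64≡231, 46^128≡100
178 = 128 + 32 + 16 + 2, so 46^178 ≡ 100·183·119·188 ≡ 174 (mod 241)
y^r · r^s ≡ 94·174 = 16356 ≡ 209 (mod 241)

209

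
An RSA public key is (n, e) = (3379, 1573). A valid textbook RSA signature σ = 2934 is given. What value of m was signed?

σ^2 ≡ 2934^2 = 8608356 ≡ 2043
σ^4 ≡ 2043^2 = 4173849 ≡ 784
σ^8 ≡ 784^2 = 614656 ≡ 3057
σ^16 ≡ 3057^2 = 9345249 ≡ 2314
σ^32 ≡ 2314^2 = 5354596 ≡ 2260
σ^64 ≡ 2260^2 = 5107600 ≡ 1931
σ^128 ≡ 1931^2 = 3728761 ≡ 1724
σ^256 ≡ 1724^2 = 2972176 ≡ 2035
σ^512 ≡ 2035^2 = 4141225 ≡ 1950
σ^1024 ≡ 1950^2 = 3802500 ≡ 1125
1573 = 1024 + 512 + 32 + 4 + 1, so σ^1573 ≡ 1125·1950·2260·784·2934 ≡ 2676 (mod 3379)

2676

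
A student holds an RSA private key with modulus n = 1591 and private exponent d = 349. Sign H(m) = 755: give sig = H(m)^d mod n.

(H(m))^349 mod 1591 = 668

668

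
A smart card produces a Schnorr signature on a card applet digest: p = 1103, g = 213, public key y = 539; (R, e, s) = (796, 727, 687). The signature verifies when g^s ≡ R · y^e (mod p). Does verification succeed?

g^s mod p:
213^2 = 45369 ≡ 146
213^4 ≡ 146^2 = 21316 ≡ 359
213^8 ≡ 359^2 = 128881 ≡ 933
213^16 ≡ 933^2 = 870489 ≡ 222
213^32 ≡ 222^2 = 49284 ≡ 752
213^64 ≡ 752^2 = 565504 ≡ 768
213^128 ≡ 768^2 = 589824 ≡ 822
213^256 ≡ 822^2 = 675684 ≡ 648
213^512 ≡ 648^2 = 419904 ≡ 764
687 = 512 + 128 + 32 + 8 + 4 + 2 + 1, so 213^687 ≡ 764·822·752·933·359·146·213 ≡ 762 (mod 1103)
R · y^e mod p:
539^2 = 290521 ≡ 432
539^4 ≡ 432^2 = 186624 ≡ 217
539^8 ≡ 217^2 = 47089 ≡ 763
539^16 ≡ 763^2 = 582169 ≡ 888
539^32 ≡ 888^2 = 788544 ≡ 1002
539^64 ≡ 1002^2 = 1004004 ≡ 274
539^128 ≡ 274^2 = 75076 ≡ 72
539^256 ≡ 72^2 = 5184 ≡ 772
539^512 ≡ 772^2 = 595984 ≡ 364
727 = 512 + 128 + 64 + 16 + 4 + 2 + 1, so 539^727 ≡ 364·72·274·888·217·432·539 ≡ 574 (mod 1103)
796·574 = 456904 ≡ 262 (mod 1103)
762 ≠ 262; the check fails.

fails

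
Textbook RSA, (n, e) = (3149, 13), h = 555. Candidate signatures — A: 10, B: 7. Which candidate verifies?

A

Candidate A: 10^2 = 100; 10^4 ≡ 100^2 = 10000 ≡ 553; 10^8 ≡ 553^2 = 305809 ≡ 356; 13 = 8 + 4 + 1, so 10^13 ≡ 356·553·10 ≡ 555 (mod 3149)
  → matches h = 555
Candidate B: 7^2 = 49; 7^4 ≡ 49^2 = 2401; 7^8 ≡ 2401^2 = 5764801 ≡ 2131; 13 = 8 + 4 + 1, so 7^13 ≡ 2131·2401·7 ≡ 2140 (mod 3149)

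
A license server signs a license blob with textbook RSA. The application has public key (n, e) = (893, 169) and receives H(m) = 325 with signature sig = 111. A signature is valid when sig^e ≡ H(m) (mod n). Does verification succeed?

fails

Squares mod 893: sig^1≡111, sig^2≡712, sig^4≡613, sig^8≡709, sig^16≡815, sig^32≡726, sig^64≡206, sig^128≡465
169 = 128 + 32 + 8 + 1, so sig^169 ≡ 465·726·709·111 ≡ 568 (mod 893)
sig^169 mod 893 = 568, but H(m) = 325.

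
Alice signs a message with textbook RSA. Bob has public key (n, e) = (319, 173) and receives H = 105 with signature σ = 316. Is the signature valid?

valid

σ^173 mod 319 = 105
105 = H, so the signature checks out.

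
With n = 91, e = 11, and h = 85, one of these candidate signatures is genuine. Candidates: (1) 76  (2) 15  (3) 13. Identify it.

2

Candidate 1: Squares mod 91: 76^1≡76, 76^2≡43, 76^4≡29, 76^8≡22; 11 = 8 + 2 + 1, so 76^11 ≡ 22·43·76 ≡ 6 (mod 91)
Candidate 2: Squares mod 91: 15^1≡15, 15^2≡43, 15^4≡29, 15^8≡22; 11 = 8 + 2 + 1, so 15^11 ≡ 22·43·15 ≡ 85 (mod 91)
  → matches h = 85
Candidate 3: Squares mod 91: 13^1≡13, 13^2≡78, 13^4≡78, 13^8≡78; 11 = 8 + 2 + 1, so 13^11 ≡ 78·78·13 ≡ 13 (mod 91)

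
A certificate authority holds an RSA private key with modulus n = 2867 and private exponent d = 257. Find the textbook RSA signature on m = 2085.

Squares mod 2867: m^1≡2085, m^2≡853, m^4≡2258, m^8≡1038, m^16≡2319, m^32≡2136, m^64≡1099, m^128≡794, m^256≡2563
257 = 256 + 1, so m^257 ≡ 2563·2085 ≡ 2634 (mod 2867)

2634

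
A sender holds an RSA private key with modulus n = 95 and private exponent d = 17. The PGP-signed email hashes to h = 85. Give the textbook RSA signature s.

55

h^17 mod 95 = 55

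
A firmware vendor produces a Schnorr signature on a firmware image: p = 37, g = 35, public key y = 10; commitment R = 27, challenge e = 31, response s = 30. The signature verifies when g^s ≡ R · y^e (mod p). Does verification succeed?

g^s mod p:
Squares mod 37: 35^1≡35, 35^2≡4, 35^4≡16, 35^8≡34, 35^16≡9
30 = 16 + 8 + 4 + 2, so 35^30 ≡ 9·34·16·4 ≡ 11 (mod 37)
R · y^e mod p:
Squares mod 37: 10^1≡10, 10^2≡26, 10^4≡10, 10^8≡26, 10^16≡10
31 = 16 + 8 + 4 + 2 + 1, so 10^31 ≡ 10·26·10·26·10 ≡ 10 (mod 37)
27·10 = 270 ≡ 11 (mod 37)
11 ≡ 11 (mod 37); signature holds.

passes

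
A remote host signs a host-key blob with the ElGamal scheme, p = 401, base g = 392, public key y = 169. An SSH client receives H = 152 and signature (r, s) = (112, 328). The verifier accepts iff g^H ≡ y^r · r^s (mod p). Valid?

yes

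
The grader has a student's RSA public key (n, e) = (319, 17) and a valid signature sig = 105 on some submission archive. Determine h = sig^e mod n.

Squares mod 319: sig^1≡105, sig^2≡179, sig^4≡141, sig^8≡103, sig^16≡82
17 = 16 + 1, so sig^17 ≡ 82·105 ≡ 316 (mod 319)

316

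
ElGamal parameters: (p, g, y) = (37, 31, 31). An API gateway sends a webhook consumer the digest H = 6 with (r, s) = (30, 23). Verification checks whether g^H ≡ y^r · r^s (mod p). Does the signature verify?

Left side g^H mod p:
31^2 = 961 ≡ 36
31^4 ≡ 36^2 = 1296 ≡ 1
6 = 4 + 2, so 31^6 ≡ 1·36 ≡ 36 (mod 37)
Right side y^r · r^s mod p:
31^2 = 961 ≡ 36
31^4 ≡ 36^2 = 1296 ≡ 1
31^8 ≡ 1^2 = 1
31^16 ≡ 1^2 = 1
30 = 16 + 8 + 4 + 2, so 31^30 ≡ 1·1·1·36 ≡ 36 (mod 37)
30^2 = 900 ≡ 12
30^4 ≡ 12^2 = 144 ≡ 33
30^8 ≡ 33^2 = 1089 ≡ 16
30^16 ≡ 16^2 = 256 ≡ 34
23 = 16 + 4 + 2 + 1, so 30^23 ≡ 34·33·12·30 ≡ 28 (mod 37)
36·28 = 1008 ≡ 9 (mod 37)
36 ≠ 9, so verification fails.

does not verify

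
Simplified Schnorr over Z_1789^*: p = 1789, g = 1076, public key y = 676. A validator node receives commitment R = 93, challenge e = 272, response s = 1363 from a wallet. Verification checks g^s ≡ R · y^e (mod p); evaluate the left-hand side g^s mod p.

1395

1076^1363 mod 1789 = 1395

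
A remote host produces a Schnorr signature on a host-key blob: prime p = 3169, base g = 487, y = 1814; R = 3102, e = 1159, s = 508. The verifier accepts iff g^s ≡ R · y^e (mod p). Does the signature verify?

g^s mod p:
487^2 = 237169 ≡ 2663
487^4 ≡ 2663^2 = 7091569 ≡ 2516
487^8 ≡ 2516^2 = 6330256 ≡ 1763
487^16 ≡ 1763^2 = 3108169 ≡ 2549
487^32 ≡ 2549^2 = 6497401 ≡ 951
487^64 ≡ 951^2 = 904401 ≡ 1236
487^128 ≡ 1236^2 = 1527696 ≡ 238
487^256 ≡ 238^2 = 56644 ≡ 2771
508 = 256 + 128 + 64 + 32 + 16 + 8 + 4, so 487^508 ≡ 2771·238·1236·951·2549·1763·2516 ≡ 1917 (mod 3169)
R · y^e mod p:
1814^2 = 3290596 ≡ 1174
1814^4 ≡ 1174^2 = 1378276 ≡ 2930
1814^8 ≡ 2930^2 = 8584900 ≡ 79
1814^16 ≡ 79^2 = 6241 ≡ 3072
1814^32 ≡ 3072^2 = 9437184 ≡ 3071
1814^64 ≡ 3071^2 = 9431041 ≡ 97
1814^128 ≡ 97^2 = 9409 ≡ 3071
1814^256 ≡ 3071^2 = 9431041 ≡ 97
1814^512 ≡ 97^2 = 9409 ≡ 3071
1814^1024 ≡ 3071^2 = 9431041 ≡ 97
1159 = 1024 + 128 + 4 + 2 + 1, so 1814^1159 ≡ 97·3071·2930·1174·1814 ≡ 2762 (mod 3169)
3102·2762 = 8567724 ≡ 1917 (mod 3169)
1917 ≡ 1917 (mod 3169); signature holds.

verifies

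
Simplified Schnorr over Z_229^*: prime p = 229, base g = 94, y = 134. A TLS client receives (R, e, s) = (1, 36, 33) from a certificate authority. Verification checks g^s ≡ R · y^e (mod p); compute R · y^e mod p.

1

134^2 = 17956 ≡ 94
134^4 ≡ 94^2 = 8836 ≡ 134
134^8 ≡ 134^2 = 17956 ≡ 94
134^16 ≡ 94^2 = 8836 ≡ 134
134^32 ≡ 134^2 = 17956 ≡ 94
36 = 32 + 4, so 134^36 ≡ 94·134 ≡ 1 (mod 229)
R · y^e ≡ 1·1 = 1 ≡ 1 (mod 229)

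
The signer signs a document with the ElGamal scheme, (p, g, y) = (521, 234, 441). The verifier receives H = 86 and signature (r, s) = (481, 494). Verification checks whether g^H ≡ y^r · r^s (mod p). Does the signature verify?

Left side g^H mod p:
Squares mod 521: 234^1≡234, 234^2≡51, 234^4≡517, 234^8≡16, 234^16≡256, 234^32≡411, 234^64≡117
86 = 64 + 16 + 4 + 2, so 234^86 ≡ 117·256·517·51 ≡ 80 (mod 521)
Right side y^r · r^s mod p:
Squares mod 521: 441^1≡441, 441^2≡148, 441^4≡22, 441^8≡484, 441^16≡327, 441^32≡124, 441^64≡267, 441^128≡433, 441^256≡450
481 = 256 + 128 + 64 + 32 + 1, so 441^481 ≡ 450·433·267·124·441 ≡ 25 (mod 521)
Squares mod 521: 481^1≡481, 481^2≡37, 481^4≡327, 481^8≡124, 481^16≡267, 481^32≡433, 481^64≡450, 481^128≡352, 481^256≡427
494 = 256 + 128 + 64 + 32 + 8 + 4 + 2, so 481^494 ≡ 427·352·450·433·124·327·37 ≡ 496 (mod 521)
25·496 = 12400 ≡ 417 (mod 521)
80 ≠ 417, so verification fails.

does not verify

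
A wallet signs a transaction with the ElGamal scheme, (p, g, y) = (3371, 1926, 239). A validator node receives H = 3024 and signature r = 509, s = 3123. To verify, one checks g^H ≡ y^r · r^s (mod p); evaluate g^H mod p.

1811

1926^2 = 3709476 ≡ 1376
1926^4 ≡ 1376^2 = 1893376 ≡ 2245
1926^8 ≡ 2245^2 = 5040025 ≡ 380
1926^16 ≡ 380^2 = 144400 ≡ 2818
1926^32 ≡ 2818^2 = 7941124 ≡ 2419
1926^64 ≡ 2419^2 = 5851561 ≡ 2876
1926^128 ≡ 2876^2 = 8271376 ≡ 2313
1926^256 ≡ 2313^2 = 5349969 ≡ 192
1926^512 ≡ 192^2 = 36864 ≡ 3154
1926^1024 ≡ 3154^2 = 9947716 ≡ 3266
1926^2048 ≡ 3266^2 = 10666756 ≡ 912
3024 = 2048 + 512 + 256 + 128 + 64 + 16, so 1926^3024 ≡ 912·3154·192·2313·2876·2818 ≡ 1811 (mod 3371)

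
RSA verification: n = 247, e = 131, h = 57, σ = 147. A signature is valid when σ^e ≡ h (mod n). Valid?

Squares mod 247: σ^1≡147, σ^2≡120, σ^4≡74, σ^8≡42, σ^16≡35, σ^32≡237, σ^64≡100, σ^128≡120
131 = 128 + 2 + 1, so σ^131 ≡ 120·120·147 ≡ 10 (mod 247)
σ^131 mod 247 = 10, but h = 57.

no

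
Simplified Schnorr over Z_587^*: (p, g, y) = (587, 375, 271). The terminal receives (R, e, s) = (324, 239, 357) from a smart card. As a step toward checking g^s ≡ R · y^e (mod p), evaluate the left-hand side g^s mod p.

130

375^2 = 140625 ≡ 332
375^4 ≡ 332^2 = 110224 ≡ 455
375^8 ≡ 455^2 = 207025 ≡ 401
375^16 ≡ 401^2 = 160801 ≡ 550
375^32 ≡ 550^2 = 302500 ≡ 195
375^64 ≡ 195^2 = 38025 ≡ 457
375^128 ≡ 457^2 = 208849 ≡ 464
375^256 ≡ 464^2 = 215296 ≡ 454
357 = 256 + 64 + 32 + 4 + 1, so 375^357 ≡ 454·457·195·455·375 ≡ 130 (mod 587)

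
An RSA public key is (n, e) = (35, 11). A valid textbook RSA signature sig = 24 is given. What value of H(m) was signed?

19

Squares mod 35: sig^1≡24, sig^2≡16, sig^4≡11, sig^8≡16
11 = 8 + 2 + 1, so sig^11 ≡ 16·16·24 ≡ 19 (mod 35)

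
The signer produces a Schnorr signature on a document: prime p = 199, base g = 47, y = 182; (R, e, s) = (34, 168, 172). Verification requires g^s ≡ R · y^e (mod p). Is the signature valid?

invalid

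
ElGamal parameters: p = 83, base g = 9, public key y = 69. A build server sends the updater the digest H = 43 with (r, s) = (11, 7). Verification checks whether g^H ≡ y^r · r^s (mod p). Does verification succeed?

Left side g^H mod p:
9^2 = 81
9^4 ≡ 81^2 = 6561 ≡ 4
9^8 ≡ 4^2 = 16
9^16 ≡ 16^2 = 256 ≡ 7
9^32 ≡ 7^2 = 49
43 = 32 + 8 + 2 + 1, so 9^43 ≡ 49·16·81·9 ≡ 81 (mod 83)
Right side y^r · r^s mod p:
69^2 = 4761 ≡ 30
69^4 ≡ 30^2 = 900 ≡ 70
69^8 ≡ 70^2 = 4900 ≡ 3
11 = 8 + 2 + 1, so 69^11 ≡ 3·30·69 ≡ 68 (mod 83)
11^2 = 121 ≡ 38
11^4 ≡ 38^2 = 1444 ≡ 33
7 = 4 + 2 + 1, so 11^7 ≡ 33·38·11 ≡ 16 (mod 83)
68·16 = 1088 ≡ 9 (mod 83)
81 ≠ 9, so verification fails.

fails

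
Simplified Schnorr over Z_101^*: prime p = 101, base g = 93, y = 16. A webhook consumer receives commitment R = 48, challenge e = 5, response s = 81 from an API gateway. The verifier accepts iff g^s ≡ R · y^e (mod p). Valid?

g^s mod p:
Squares mod 101: 93^1≡93, 93^2≡64, 93^4≡56, 93^8≡5, 93^16≡25, 93^32≡19, 93^64≡58
81 = 64 + 16 + 1, so 93^81 ≡ 58·25·93 ≡ 15 (mod 101)
R · y^e mod p:
Squares mod 101: 16^1≡16, 16^2≡54, 16^4≡88
5 = 4 + 1, so 16^5 ≡ 88·16 ≡ 95 (mod 101)
48·95 = 4560 ≡ 15 (mod 101)
15 ≡ 15 (mod 101); signature holds.

yes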